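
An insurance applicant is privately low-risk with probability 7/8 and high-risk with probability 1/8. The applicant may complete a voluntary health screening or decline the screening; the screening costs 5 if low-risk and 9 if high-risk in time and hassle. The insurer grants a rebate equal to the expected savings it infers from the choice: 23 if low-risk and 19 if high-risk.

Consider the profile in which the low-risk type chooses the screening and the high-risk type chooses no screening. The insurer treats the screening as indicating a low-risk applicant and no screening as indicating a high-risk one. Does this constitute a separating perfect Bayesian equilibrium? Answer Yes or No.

No

Under these beliefs, the screening earns rebate 23 and no screening earns rebate 19.
low-risk: the screening nets 23 − 5 = 18; no screening nets 19. low-risk would deviate to no screening.
high-risk: the screening nets 23 − 9 = 14; no screening nets 19. high-risk prefers no screening.
low-risk has a profitable deviation, so the profile is not an equilibrium.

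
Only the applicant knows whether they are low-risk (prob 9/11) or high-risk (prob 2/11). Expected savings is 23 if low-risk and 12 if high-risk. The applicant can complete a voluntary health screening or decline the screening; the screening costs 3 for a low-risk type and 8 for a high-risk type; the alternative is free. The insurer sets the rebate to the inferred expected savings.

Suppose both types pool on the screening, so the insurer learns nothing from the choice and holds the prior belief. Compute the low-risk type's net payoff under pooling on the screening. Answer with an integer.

Pooled rebate = 9/11·23 + 2/11·12 = 21.
low-risk pays cost 3 for the screening, so net payoff = 21 − 3 = 18.

18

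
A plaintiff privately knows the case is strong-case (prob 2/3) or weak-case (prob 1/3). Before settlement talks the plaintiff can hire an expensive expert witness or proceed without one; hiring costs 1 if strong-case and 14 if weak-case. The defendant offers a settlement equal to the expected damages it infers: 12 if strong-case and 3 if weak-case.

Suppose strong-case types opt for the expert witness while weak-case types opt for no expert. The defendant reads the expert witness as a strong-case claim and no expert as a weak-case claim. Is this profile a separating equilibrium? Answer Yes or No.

Yes

Under these beliefs, the expert witness earns settlement 12 and no expert earns settlement 3.
strong-case: the expert witness nets 12 − 1 = 11; no expert nets 3. strong-case prefers the expert witness.
weak-case: the expert witness nets 12 − 14 = -2; no expert nets 3. weak-case prefers no expert.
Neither type deviates, so the separating profile is an equilibrium.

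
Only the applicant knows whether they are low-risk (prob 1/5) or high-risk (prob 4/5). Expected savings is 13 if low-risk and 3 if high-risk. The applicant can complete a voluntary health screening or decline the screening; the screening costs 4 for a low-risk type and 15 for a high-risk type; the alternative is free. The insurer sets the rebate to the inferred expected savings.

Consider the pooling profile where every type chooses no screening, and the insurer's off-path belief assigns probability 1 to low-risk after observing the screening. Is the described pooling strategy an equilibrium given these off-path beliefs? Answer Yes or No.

No

On path, the insurer holds the prior and pays 1/5·13 + 4/5·3 = 5. Off path (the screening), believing low-risk, it pays 13.
low-risk: no screening nets 5; the screening nets 13 − 4 = 9. low-risk would deviate.
high-risk: no screening nets 5; the screening nets 13 − 15 = -2. high-risk stays.
A type deviates, so pooling fails.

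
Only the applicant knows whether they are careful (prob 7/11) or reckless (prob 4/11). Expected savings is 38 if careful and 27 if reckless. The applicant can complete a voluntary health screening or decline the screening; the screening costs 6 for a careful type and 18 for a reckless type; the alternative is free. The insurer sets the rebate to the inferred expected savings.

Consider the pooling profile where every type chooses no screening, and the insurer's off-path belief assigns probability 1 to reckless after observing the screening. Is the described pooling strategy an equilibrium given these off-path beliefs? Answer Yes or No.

Yes

On path, the insurer holds the prior and pays 7/11·38 + 4/11·27 = 34. Off path (the screening), believing reckless, it pays 27.
careful: no screening nets 34; the screening nets 27 − 6 = 21. careful stays.
reckless: no screening nets 34; the screening nets 27 − 18 = 9. reckless stays.
No type deviates, so pooling is sustained.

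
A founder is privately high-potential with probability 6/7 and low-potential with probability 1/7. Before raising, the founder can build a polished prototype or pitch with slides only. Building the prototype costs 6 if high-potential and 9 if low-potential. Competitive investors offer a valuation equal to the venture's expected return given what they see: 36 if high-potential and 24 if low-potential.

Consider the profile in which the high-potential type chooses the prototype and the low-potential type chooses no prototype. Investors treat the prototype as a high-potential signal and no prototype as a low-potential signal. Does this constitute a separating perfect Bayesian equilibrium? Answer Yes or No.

No

Under these beliefs, the prototype earns valuation 36 and no prototype earns valuation 24.
high-potential: the prototype nets 36 − 6 = 30; no prototype nets 24. high-potential prefers the prototype.
low-potential: the prototype nets 36 − 9 = 27; no prototype nets 24. low-potential would deviate to the prototype.
low-potential has a profitable deviation, so the profile is not an equilibrium.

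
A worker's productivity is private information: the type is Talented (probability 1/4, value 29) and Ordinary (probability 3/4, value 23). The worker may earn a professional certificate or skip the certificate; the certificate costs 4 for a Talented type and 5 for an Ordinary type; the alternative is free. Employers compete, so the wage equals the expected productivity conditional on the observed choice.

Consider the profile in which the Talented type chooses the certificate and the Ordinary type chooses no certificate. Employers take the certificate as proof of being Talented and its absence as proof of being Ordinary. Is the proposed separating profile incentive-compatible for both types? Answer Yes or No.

Under these beliefs, the certificate earns wage 29 and no certificate earns wage 23.
Talented: the certificate nets 29 − 4 = 25; no certificate nets 23. Talented prefers the certificate.
Ordinary: the certificate nets 29 − 5 = 24; no certificate nets 23. Ordinary would deviate to the certificate.
Ordinary has a profitable deviation, so the profile is not an equilibrium.

No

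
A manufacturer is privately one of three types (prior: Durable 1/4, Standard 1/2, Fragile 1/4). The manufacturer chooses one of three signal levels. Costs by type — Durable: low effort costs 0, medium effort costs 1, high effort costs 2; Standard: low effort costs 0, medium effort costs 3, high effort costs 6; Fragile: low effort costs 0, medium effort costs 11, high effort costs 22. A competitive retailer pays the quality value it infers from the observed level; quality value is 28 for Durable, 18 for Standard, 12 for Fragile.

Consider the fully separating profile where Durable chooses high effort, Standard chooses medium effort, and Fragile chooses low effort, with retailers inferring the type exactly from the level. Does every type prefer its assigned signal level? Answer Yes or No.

No

Separating prices: high effort → 28, medium effort → 18, low effort → 12.
Durable (assigned high effort): low effort: 12 − 0 = 12; medium effort: 18 − 1 = 17; high effort: 28 − 2 = 26. Durable stays.
Standard (assigned medium effort): low effort: 12 − 0 = 12; medium effort: 18 − 3 = 15; high effort: 28 − 6 = 22. Standard prefers high effort.
Fragile (assigned low effort): low effort: 12 − 0 = 12; medium effort: 18 − 11 = 7; high effort: 28 − 22 = 6. Fragile stays.
At least one type deviates; the separating profile fails.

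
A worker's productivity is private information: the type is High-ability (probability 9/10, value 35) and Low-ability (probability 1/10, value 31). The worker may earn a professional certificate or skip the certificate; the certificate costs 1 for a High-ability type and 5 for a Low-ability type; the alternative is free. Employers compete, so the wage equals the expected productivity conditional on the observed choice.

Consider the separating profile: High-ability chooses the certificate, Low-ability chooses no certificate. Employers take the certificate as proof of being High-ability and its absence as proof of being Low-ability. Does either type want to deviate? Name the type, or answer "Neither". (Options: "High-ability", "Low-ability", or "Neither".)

Neither

The certificate pays 35; no certificate pays 31.
High-ability: assigned the certificate, nets 35 − 1 = 34; deviating to no certificate nets 31.
Low-ability: assigned no certificate, nets 31; deviating to the certificate nets 35 − 5 = 30.
Both types strictly prefer their assigned action; no profitable deviation.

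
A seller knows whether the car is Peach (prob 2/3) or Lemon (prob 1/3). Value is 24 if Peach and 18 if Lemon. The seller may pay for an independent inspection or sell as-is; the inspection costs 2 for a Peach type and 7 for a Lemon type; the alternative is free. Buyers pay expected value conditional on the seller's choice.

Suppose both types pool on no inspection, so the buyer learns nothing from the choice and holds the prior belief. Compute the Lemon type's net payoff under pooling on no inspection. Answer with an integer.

22

Pooled price = 2/3·24 + 1/3·18 = 22.
Lemon pays no cost for no inspection, so net payoff = 22.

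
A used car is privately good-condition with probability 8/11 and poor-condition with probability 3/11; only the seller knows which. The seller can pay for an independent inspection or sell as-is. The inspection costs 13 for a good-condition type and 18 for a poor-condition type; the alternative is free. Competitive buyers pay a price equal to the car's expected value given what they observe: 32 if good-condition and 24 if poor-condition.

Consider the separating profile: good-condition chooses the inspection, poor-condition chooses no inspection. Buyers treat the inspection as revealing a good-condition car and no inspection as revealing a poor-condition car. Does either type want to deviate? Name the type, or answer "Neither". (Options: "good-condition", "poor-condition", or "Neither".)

The inspection pays 32; no inspection pays 24.
good-condition: assigned the inspection, nets 32 − 13 = 19; deviating to no inspection nets 24.
poor-condition: assigned no inspection, nets 24; deviating to the inspection nets 32 − 18 = 14.
The good-condition type gains 5 by deviating.

good-condition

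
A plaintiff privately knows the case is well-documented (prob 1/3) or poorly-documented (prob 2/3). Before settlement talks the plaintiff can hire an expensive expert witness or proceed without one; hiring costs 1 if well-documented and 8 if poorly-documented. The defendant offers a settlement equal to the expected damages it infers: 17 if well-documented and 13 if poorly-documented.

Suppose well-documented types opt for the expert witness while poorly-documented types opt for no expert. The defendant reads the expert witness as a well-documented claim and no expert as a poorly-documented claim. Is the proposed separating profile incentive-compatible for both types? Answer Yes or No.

Under these beliefs, the expert witness earns settlement 17 and no expert earns settlement 13.
well-documented: the expert witness nets 17 − 1 = 16; no expert nets 13. well-documented prefers the expert witness.
poorly-documented: the expert witness nets 17 − 8 = 9; no expert nets 13. poorly-documented prefers no expert.
Neither type deviates, so the separating profile is an equilibrium.

Yes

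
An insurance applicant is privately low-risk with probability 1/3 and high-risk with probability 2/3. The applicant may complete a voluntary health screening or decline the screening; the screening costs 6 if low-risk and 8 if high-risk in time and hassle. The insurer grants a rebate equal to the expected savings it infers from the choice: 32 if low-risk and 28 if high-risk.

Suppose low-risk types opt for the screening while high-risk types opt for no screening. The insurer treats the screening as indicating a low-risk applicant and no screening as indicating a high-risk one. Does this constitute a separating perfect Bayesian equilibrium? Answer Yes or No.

No

Under these beliefs, the screening earns rebate 32 and no screening earns rebate 28.
low-risk: the screening nets 32 − 6 = 26; no screening nets 28. low-risk would deviate to no screening.
high-risk: the screening nets 32 − 8 = 24; no screening nets 28. high-risk prefers no screening.
low-risk has a profitable deviation, so the profile is not an equilibrium.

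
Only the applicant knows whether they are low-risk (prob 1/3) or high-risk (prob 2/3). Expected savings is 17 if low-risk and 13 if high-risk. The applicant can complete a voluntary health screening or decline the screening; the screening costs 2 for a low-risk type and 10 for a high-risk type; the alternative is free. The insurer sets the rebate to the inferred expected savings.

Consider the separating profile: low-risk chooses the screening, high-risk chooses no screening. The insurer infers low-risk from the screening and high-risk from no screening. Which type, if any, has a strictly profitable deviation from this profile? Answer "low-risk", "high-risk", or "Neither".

The screening pays 17; no screening pays 13.
low-risk: assigned the screening, nets 17 − 2 = 15; deviating to no screening nets 13.
high-risk: assigned no screening, nets 13; deviating to the screening nets 17 − 10 = 7.
Both types strictly prefer their assigned action; no profitable deviation.

Neither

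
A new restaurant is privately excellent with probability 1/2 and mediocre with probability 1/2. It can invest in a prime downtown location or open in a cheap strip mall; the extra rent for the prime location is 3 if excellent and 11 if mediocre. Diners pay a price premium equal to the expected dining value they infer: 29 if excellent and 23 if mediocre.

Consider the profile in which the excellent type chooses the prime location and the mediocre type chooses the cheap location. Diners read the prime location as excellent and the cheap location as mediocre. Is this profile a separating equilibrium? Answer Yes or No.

Under these beliefs, the prime location earns price premium 29 and the cheap location earns price premium 23.
excellent: the prime location nets 29 − 3 = 26; the cheap location nets 23. excellent prefers the prime location.
mediocre: the prime location nets 29 − 11 = 18; the cheap location nets 23. mediocre prefers the cheap location.
Neither type deviates, so the separating profile is an equilibrium.

Yes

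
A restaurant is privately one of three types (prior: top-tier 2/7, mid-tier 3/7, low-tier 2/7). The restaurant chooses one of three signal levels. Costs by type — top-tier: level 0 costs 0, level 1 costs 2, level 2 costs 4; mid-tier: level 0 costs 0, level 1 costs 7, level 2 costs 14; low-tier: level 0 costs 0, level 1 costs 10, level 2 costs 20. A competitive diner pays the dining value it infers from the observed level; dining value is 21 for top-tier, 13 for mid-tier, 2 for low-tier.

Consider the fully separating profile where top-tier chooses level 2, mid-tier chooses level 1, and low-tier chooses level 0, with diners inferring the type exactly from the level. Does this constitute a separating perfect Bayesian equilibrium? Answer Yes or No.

Separating price premiums: level 2 → 21, level 1 → 13, level 0 → 2.
top-tier (assigned level 2): level 0: 2 − 0 = 2; level 1: 13 − 2 = 11; level 2: 21 − 4 = 17. top-tier stays.
mid-tier (assigned level 1): level 0: 2 − 0 = 2; level 1: 13 − 7 = 6; level 2: 21 − 14 = 7. mid-tier prefers level 2.
low-tier (assigned level 0): level 0: 2 − 0 = 2; level 1: 13 − 10 = 3; level 2: 21 − 20 = 1. low-tier prefers level 1.
At least one type deviates; the separating profile fails.

No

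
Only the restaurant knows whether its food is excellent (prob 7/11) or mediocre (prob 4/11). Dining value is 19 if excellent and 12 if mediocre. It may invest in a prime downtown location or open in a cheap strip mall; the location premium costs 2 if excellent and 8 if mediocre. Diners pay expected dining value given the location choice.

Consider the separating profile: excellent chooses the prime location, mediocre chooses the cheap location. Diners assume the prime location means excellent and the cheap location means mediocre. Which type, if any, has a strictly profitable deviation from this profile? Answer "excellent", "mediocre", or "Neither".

Neither

The prime location pays 19; the cheap location pays 12.
excellent: assigned the prime location, nets 19 − 2 = 17; deviating to the cheap location nets 12.
mediocre: assigned the cheap location, nets 12; deviating to the prime location nets 19 − 8 = 11.
Both types strictly prefer their assigned action; no profitable deviation.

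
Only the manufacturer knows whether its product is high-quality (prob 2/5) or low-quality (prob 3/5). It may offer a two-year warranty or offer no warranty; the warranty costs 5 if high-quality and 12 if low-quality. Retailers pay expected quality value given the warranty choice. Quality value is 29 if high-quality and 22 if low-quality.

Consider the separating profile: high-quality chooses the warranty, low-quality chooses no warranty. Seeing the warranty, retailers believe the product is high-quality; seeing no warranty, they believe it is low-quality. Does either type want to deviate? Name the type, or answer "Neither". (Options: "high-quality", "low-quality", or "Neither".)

Neither

The warranty pays 29; no warranty pays 22.
high-quality: assigned the warranty, nets 29 − 5 = 24; deviating to no warranty nets 22.
low-quality: assigned no warranty, nets 22; deviating to the warranty nets 29 − 12 = 17.
Both types strictly prefer their assigned action; no profitable deviation.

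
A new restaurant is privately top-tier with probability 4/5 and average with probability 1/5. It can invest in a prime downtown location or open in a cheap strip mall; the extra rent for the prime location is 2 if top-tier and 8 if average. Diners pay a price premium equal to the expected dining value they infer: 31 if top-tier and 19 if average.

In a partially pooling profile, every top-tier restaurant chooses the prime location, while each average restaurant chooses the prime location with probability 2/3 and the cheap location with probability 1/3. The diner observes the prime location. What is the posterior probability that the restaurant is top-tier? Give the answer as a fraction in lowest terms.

6/7

P(the prime location) = (4/5)·1 + (1/5)·(2/3) = 14/15.
By Bayes' rule, P(top-tier | the prime location) = (4/5) / (14/15) = 6/7.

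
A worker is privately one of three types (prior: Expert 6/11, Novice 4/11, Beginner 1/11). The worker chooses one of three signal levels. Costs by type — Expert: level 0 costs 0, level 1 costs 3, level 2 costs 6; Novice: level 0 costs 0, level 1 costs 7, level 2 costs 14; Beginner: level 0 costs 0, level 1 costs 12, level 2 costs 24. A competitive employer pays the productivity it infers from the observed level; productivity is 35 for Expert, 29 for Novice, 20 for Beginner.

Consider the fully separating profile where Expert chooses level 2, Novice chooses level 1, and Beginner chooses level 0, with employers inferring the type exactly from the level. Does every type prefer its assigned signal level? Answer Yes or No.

Yes

Separating wages: level 2 → 35, level 1 → 29, level 0 → 20.
Expert (assigned level 2): level 0: 20 − 0 = 20; level 1: 29 − 3 = 26; level 2: 35 − 6 = 29. Expert stays.
Novice (assigned level 1): level 0: 20 − 0 = 20; level 1: 29 − 7 = 22; level 2: 35 − 14 = 21. Novice stays.
Beginner (assigned level 0): level 0: 20 − 0 = 20; level 1: 29 − 12 = 17; level 2: 35 − 24 = 11. Beginner stays.
Every type prefers its assigned level; separation holds.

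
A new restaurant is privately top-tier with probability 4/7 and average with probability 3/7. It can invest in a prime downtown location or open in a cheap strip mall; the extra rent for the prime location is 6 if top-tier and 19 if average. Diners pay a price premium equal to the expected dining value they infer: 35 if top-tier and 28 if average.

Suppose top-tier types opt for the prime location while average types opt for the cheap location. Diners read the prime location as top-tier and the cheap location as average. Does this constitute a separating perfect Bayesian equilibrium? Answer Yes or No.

Under these beliefs, the prime location earns price premium 35 and the cheap location earns price premium 28.
top-tier: the prime location nets 35 − 6 = 29; the cheap location nets 28. top-tier prefers the prime location.
average: the prime location nets 35 − 19 = 16; the cheap location nets 28. average prefers the cheap location.
Neither type deviates, so the separating profile is an equilibrium.

Yes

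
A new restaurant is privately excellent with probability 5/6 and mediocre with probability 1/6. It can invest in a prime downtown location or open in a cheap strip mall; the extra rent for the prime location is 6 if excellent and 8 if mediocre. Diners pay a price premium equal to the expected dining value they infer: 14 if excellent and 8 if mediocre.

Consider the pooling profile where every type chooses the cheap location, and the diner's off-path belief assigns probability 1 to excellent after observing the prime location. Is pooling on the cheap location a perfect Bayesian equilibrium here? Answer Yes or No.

On path, the diner holds the prior and pays 5/6·14 + 1/6·8 = 13. Off path (the prime location), believing excellent, it pays 14.
excellent: the cheap location nets 13; the prime location nets 14 − 6 = 8. excellent stays.
mediocre: the cheap location nets 13; the prime location nets 14 − 8 = 6. mediocre stays.
No type deviates, so pooling is sustained.

Yes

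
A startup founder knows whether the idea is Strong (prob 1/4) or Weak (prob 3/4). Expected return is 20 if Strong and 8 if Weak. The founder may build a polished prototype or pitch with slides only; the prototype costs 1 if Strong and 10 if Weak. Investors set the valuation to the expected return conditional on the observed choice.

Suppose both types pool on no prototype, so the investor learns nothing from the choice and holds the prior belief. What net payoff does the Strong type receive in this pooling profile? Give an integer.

11

Pooled valuation = 1/4·20 + 3/4·8 = 11.
Strong pays no cost for no prototype, so net payoff = 11.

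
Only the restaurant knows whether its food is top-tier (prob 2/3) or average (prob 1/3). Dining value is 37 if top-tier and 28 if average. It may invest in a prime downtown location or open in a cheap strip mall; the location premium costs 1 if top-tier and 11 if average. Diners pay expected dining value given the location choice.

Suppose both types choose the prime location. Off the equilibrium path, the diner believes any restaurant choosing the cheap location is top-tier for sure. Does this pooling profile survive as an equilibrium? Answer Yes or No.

No

On path, the diner holds the prior and pays 2/3·37 + 1/3·28 = 34. Off path (the cheap location), believing top-tier, it pays 37.
top-tier: the prime location nets 34 − 1 = 33; the cheap location nets 37. top-tier would deviate.
average: the prime location nets 34 − 11 = 23; the cheap location nets 37. average would deviate.
A type deviates, so pooling fails.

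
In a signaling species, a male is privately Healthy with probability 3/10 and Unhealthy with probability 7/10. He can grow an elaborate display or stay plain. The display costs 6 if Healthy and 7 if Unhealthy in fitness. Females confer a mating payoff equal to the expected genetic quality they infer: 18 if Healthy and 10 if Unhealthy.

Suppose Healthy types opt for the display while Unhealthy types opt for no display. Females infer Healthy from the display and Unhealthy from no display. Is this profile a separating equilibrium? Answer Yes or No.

Under these beliefs, the display earns mating payoff 18 and no display earns mating payoff 10.
Healthy: the display nets 18 − 6 = 12; no display nets 10. Healthy prefers the display.
Unhealthy: the display nets 18 − 7 = 11; no display nets 10. Unhealthy would deviate to the display.
Unhealthy has a profitable deviation, so the profile is not an equilibrium.

No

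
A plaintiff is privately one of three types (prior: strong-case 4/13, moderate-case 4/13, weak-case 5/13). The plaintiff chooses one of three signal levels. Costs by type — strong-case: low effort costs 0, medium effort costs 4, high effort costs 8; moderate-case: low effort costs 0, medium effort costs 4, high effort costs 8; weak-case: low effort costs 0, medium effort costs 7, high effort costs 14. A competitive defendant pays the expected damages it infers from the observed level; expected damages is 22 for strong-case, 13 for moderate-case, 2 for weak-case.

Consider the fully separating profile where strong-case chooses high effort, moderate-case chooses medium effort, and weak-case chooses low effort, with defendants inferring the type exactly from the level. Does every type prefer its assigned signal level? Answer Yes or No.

Separating settlements: high effort → 22, medium effort → 13, low effort → 2.
strong-case (assigned high effort): low effort: 2 − 0 = 2; medium effort: 13 − 4 = 9; high effort: 22 − 8 = 14. strong-case stays.
moderate-case (assigned medium effort): low effort: 2 − 0 = 2; medium effort: 13 − 4 = 9; high effort: 22 − 8 = 14. moderate-case prefers high effort.
weak-case (assigned low effort): low effort: 2 − 0 = 2; medium effort: 13 − 7 = 6; high effort: 22 − 14 = 8. weak-case prefers high effort.
At least one type deviates; the separating profile fails.

No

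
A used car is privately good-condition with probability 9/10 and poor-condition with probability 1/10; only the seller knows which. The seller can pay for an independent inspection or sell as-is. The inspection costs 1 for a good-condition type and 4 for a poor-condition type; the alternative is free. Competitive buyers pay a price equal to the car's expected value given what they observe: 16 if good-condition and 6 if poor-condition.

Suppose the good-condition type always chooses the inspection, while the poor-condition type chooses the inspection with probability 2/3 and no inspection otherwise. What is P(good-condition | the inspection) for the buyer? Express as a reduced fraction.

P(the inspection) = (9/10)·1 + (1/10)·(2/3) = 29/30.
By Bayes' rule, P(good-condition | the inspection) = (9/10) / (29/30) = 27/29.

27/29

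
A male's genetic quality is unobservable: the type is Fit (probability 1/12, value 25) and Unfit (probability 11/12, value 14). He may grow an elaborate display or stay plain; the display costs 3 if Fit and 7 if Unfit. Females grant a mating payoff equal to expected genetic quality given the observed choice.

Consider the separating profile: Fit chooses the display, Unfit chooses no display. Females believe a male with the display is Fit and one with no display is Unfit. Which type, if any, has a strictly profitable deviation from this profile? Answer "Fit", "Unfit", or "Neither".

Unfit

The display pays 25; no display pays 14.
Fit: assigned the display, nets 25 − 3 = 22; deviating to no display nets 14.
Unfit: assigned no display, nets 14; deviating to the display nets 25 − 7 = 18.
The Unfit type gains 4 by deviating.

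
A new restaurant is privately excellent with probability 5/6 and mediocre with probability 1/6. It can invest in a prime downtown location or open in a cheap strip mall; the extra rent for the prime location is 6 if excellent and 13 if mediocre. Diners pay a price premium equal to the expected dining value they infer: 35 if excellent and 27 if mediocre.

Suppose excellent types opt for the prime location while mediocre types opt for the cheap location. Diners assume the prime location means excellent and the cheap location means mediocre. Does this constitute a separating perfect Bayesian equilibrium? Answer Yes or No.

Under these beliefs, the prime location earns price premium 35 and the cheap location earns price premium 27.
excellent: the prime location nets 35 − 6 = 29; the cheap location nets 27. excellent prefers the prime location.
mediocre: the prime location nets 35 − 13 = 22; the cheap location nets 27. mediocre prefers the cheap location.
Neither type deviates, so the separating profile is an equilibrium.

Yes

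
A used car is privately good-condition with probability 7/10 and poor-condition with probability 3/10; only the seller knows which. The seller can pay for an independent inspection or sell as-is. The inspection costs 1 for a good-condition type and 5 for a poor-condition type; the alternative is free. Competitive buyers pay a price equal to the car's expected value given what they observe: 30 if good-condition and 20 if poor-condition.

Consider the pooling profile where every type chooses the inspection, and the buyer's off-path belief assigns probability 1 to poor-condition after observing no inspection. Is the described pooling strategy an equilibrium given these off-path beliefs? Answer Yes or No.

Yes

On path, the buyer holds the prior and pays 7/10·30 + 3/10·20 = 27. Off path (no inspection), believing poor-condition, it pays 20.
good-condition: the inspection nets 27 − 1 = 26; no inspection nets 20. good-condition stays.
poor-condition: the inspection nets 27 − 5 = 22; no inspection nets 20. poor-condition stays.
No type deviates, so pooling is sustained.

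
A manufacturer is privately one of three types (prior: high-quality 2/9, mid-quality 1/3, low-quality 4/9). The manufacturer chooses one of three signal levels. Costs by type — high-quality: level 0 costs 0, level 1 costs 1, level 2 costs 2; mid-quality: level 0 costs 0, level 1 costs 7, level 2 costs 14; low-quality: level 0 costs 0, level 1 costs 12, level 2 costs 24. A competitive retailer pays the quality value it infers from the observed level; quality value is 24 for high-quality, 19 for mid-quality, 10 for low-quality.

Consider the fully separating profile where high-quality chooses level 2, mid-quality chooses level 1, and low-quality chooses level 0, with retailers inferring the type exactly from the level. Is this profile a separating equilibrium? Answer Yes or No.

Yes

Separating prices: level 2 → 24, level 1 → 19, level 0 → 10.
high-quality (assigned level 2): level 0: 10 − 0 = 10; level 1: 19 − 1 = 18; level 2: 24 − 2 = 22. high-quality stays.
mid-quality (assigned level 1): level 0: 10 − 0 = 10; level 1: 19 − 7 = 12; level 2: 24 − 14 = 10. mid-quality stays.
low-quality (assigned level 0): level 0: 10 − 0 = 10; level 1: 19 − 12 = 7; level 2: 24 − 24 = 0. low-quality stays.
Every type prefers its assigned level; separation holds.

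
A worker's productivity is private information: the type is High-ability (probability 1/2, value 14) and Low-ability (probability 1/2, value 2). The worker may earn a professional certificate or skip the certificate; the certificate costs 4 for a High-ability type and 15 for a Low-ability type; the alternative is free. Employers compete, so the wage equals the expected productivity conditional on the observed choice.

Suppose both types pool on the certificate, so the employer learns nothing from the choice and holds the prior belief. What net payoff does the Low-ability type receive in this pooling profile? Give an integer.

-7

Pooled wage = 1/2·14 + 1/2·2 = 8.
Low-ability pays cost 15 for the certificate, so net payoff = 8 − 15 = -7.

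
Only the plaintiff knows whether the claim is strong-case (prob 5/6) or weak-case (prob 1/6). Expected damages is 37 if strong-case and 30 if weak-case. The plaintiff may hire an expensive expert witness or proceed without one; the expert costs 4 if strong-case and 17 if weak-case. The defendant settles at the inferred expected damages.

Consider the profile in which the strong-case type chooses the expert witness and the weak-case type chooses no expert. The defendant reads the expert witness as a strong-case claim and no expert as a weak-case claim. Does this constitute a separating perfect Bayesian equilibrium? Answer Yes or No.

Yes

Under these beliefs, the expert witness earns settlement 37 and no expert earns settlement 30.
strong-case: the expert witness nets 37 − 4 = 33; no expert nets 30. strong-case prefers the expert witness.
weak-case: the expert witness nets 37 − 17 = 20; no expert nets 30. weak-case prefers no expert.
Neither type deviates, so the separating profile is an equilibrium.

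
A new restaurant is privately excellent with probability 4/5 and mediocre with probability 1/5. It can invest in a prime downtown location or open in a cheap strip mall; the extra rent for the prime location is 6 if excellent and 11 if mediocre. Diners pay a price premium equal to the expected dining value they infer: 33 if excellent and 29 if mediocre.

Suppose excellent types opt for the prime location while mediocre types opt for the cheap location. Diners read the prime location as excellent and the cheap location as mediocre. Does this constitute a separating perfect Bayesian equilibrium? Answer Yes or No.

No

Under these beliefs, the prime location earns price premium 33 and the cheap location earns price premium 29.
excellent: the prime location nets 33 − 6 = 27; the cheap location nets 29. excellent would deviate to the cheap location.
mediocre: the prime location nets 33 − 11 = 22; the cheap location nets 29. mediocre prefers the cheap location.
excellent has a profitable deviation, so the profile is not an equilibrium.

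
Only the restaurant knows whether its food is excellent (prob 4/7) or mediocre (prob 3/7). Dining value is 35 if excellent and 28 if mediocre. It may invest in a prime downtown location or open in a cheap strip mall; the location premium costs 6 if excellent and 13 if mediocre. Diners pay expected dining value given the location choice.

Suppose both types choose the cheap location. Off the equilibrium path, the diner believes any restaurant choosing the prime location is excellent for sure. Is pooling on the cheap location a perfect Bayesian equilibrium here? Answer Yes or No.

Yes

On path, the diner holds the prior and pays 4/7·35 + 3/7·28 = 32. Off path (the prime location), believing excellent, it pays 35.
excellent: the cheap location nets 32; the prime location nets 35 − 6 = 29. excellent stays.
mediocre: the cheap location nets 32; the prime location nets 35 − 13 = 22. mediocre stays.
No type deviates, so pooling is sustained.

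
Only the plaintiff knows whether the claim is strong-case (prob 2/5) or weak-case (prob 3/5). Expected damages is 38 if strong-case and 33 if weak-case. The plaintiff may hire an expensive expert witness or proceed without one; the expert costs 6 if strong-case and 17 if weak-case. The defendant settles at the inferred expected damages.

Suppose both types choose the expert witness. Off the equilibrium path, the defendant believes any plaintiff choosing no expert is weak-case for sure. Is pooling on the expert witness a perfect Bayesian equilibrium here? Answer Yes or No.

No

On path, the defendant holds the prior and pays 2/5·38 + 3/5·33 = 35. Off path (no expert), believing weak-case, it pays 33.
strong-case: the expert witness nets 35 − 6 = 29; no expert nets 33. strong-case would deviate.
weak-case: the expert witness nets 35 − 17 = 18; no expert nets 33. weak-case would deviate.
A type deviates, so pooling fails.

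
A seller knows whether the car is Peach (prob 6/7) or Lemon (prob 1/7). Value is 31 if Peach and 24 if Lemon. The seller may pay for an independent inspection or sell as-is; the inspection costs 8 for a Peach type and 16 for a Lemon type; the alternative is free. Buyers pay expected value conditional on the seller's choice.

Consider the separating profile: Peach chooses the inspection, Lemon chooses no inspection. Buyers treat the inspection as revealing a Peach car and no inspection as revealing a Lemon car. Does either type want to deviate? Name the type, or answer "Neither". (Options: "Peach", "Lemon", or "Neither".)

The inspection pays 31; no inspection pays 24.
Peach: assigned the inspection, nets 31 − 8 = 23; deviating to no inspection nets 24.
Lemon: assigned no inspection, nets 24; deviating to the inspection nets 31 − 16 = 15.
The Peach type gains 1 by deviating.

Peach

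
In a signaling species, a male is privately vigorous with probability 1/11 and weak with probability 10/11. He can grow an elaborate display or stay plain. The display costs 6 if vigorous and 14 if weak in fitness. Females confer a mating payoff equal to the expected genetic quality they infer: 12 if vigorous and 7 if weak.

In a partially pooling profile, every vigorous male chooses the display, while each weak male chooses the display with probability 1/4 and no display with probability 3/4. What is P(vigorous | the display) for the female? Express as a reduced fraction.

P(the display) = (1/11)·1 + (10/11)·(1/4) = 7/22.
By Bayes' rule, P(vigorous | the display) = (1/11) / (7/22) = 2/7.

2/7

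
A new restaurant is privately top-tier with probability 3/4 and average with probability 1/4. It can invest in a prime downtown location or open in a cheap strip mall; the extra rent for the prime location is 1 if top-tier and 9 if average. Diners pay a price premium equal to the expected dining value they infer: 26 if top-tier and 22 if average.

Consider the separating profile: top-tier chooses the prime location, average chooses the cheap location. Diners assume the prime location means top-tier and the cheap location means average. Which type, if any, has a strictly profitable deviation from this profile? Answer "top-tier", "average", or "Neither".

The prime location pays 26; the cheap location pays 22.
top-tier: assigned the prime location, nets 26 − 1 = 25; deviating to the cheap location nets 22.
average: assigned the cheap location, nets 22; deviating to the prime location nets 26 − 9 = 17.
Both types strictly prefer their assigned action; no profitable deviation.

Neither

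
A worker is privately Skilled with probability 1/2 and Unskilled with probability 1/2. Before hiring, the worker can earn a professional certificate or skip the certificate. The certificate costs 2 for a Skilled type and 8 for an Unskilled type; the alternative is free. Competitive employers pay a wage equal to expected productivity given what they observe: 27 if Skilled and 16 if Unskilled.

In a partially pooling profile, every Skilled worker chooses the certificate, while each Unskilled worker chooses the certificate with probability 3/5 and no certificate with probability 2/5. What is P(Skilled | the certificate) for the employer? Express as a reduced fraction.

P(the certificate) = (1/2)·1 + (1/2)·(3/5) = 4/5.
By Bayes' rule, P(Skilled | the certificate) = (1/2) / (4/5) = 5/8.

5/8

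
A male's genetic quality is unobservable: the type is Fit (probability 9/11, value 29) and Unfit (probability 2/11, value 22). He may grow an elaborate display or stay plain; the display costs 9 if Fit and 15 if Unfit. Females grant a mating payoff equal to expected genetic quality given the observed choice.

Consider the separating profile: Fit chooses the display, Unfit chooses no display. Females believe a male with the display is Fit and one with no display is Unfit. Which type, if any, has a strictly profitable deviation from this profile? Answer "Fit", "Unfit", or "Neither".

The display pays 29; no display pays 22.
Fit: assigned the display, nets 29 − 9 = 20; deviating to no display nets 22.
Unfit: assigned no display, nets 22; deviating to the display nets 29 − 15 = 14.
The Fit type gains 2 by deviating.

Fit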